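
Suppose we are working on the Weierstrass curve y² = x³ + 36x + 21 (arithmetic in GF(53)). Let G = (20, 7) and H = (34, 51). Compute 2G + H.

First 2G:
Repeated addition: build up to 2G.
2G: tangent at (20, 7): λ = (3·20² + 36)/(2·7) ≡ 17/14. 14⁻¹ ≡ 19 (mod 53), so λ ≡ 17·19 ≡ 5.
  x = λ² - 20 - 20 = 25 - 40 ≡ 38; y = λ·(20 - 38) - 7 ≡ 9. → (38, 9)
2G = (38, 9).
Finally 2G + H:
(38, 9) + (34, 51). λ = (51 - 9)/(34 - 38) ≡ 42/49 mod 53. 49⁻¹ ≡ 13 (mod 53), so λ ≡ 16.
  x = λ² - 38 - 34 = 256 - 72 ≡ 25; y = λ·(38 - 25) - 9 ≡ 40. → (25, 40)

(25, 40)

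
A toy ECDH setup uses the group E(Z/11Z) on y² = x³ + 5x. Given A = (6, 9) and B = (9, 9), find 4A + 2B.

First 4A:
Repeated addition: build up to 4A.
2A: tangent at (6, 9): λ = (3·6² + 5)/(2·9) ≡ 3/7. 7⁻¹ ≡ 8 (mod 11) since 7·8 = 56 ≡ 1, so λ ≡ 3·8 ≡ 2.
  x = λ² - 6 - 6 = 4 - 12 ≡ 3; y = λ·(6 - 3) - 9 ≡ 8. → (3, 8)
3A: (3, 8) + (6, 9). λ = (9 - 8)/(6 - 3) ≡ 1/3 mod 11. 3⁻¹ ≡ 4 (mod 11), so λ ≡ 4.
  x = λ² - 3 - 6 = 16 - 9 ≡ 7; y = λ·(3 - 7) - 8 ≡ 9. → (7, 9)
4A: (7, 9) + (6, 9). λ = (9 - 9)/(6 - 7) ≡ 0/10 mod 11. 10⁻¹ ≡ 10 (mod 11), so λ ≡ 0.
  x = λ² - 7 - 6 = 0 - 13 ≡ 9; y = λ·(7 - 9) - 9 ≡ 2. → (9, 2)
4A = (9, 2).
Next 2B:
Repeated addition: build up to 2B.
2B: tangent at (9, 9): λ = (3·9² + 5)/(2·9) ≡ 6/7. 7⁻¹ ≡ 8 (mod 11), so λ ≡ 6·8 ≡ 4.
  x = λ² - 9 - 9 = 16 - 18 ≡ 9; y = λ·(9 - 9) - 9 ≡ 2. → (9, 2)
2B = (9, 2).
Finally 4A + 2B:
tangent at (9, 2): λ = (3·9² + 5)/(2·2) ≡ 6/4. 4⁻¹ ≡ 3 (mod 11), so λ ≡ 6·3 ≡ 7.
  x = λ² - 9 - 9 = 49 - 18 ≡ 9; y = λ·(9 - 9) - 2 ≡ 9. → (9, 9)

(9, 9)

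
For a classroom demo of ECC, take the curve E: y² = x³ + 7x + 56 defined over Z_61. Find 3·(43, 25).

Write Q = (43, 25).
Repeated addition: build up to 3Q.
2Q: tangent at (43, 25): λ = (3·43² + 7)/(2·25) ≡ 3/50. 50⁻¹ ≡ 11 (mod 61) since 50·11 = 550 ≡ 1, so λ ≡ 3·11 ≡ 33.
  x = λ² - 43 - 43 = 1089 - 86 ≡ 27; y = λ·(43 - 27) - 25 ≡ 15. → (27, 15)
3Q: (27, 15) + (43, 25). λ = (25 - 15)/(43 - 27) ≡ 10/16 mod 61. 16⁻¹ ≡ 42 (mod 61), so λ ≡ 54.
  x = λ² - 27 - 43 = 2916 - 70 ≡ 40; y = λ·(27 - 40) - 15 ≡ 15. → (40, 15)

(40, 15)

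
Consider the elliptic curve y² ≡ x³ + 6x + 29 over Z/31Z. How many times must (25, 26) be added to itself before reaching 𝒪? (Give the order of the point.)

2P: tangent at (25, 26): λ = (3·25² + 6)/(2·26) ≡ 21/21. 21⁻¹ ≡ 3 (mod 31), so λ ≡ 21·3 ≡ 1.
  x = λ² - 25 - 25 = 1 - 50 ≡ 13; y = λ·(25 - 13) - 26 ≡ 17. → (13, 17)
3P: (13, 17) + (25, 26). λ = (26 - 17)/(25 - 13) ≡ 9/12 mod 31. 12⁻¹ ≡ 13 (mod 31) since 12·13 = 156 ≡ 1, so λ ≡ 24.
  x = λ² - 13 - 25 = 576 - 38 ≡ 11; y = λ·(13 - 11) - 17 ≡ 0. → (11, 0)
4P: (11, 0) + (25, 26). λ = (26 - 0)/(25 - 11) ≡ 26/14 mod 31. 14⁻¹ ≡ 20 (mod 31), so λ ≡ 24.
  x = λ² - 11 - 25 = 576 - 36 ≡ 13; y = λ·(11 - 13) - 0 ≡ 14. → (13, 14)
5P: (13, 14) + (25, 26). λ = (26 - 14)/(25 - 13) ≡ 12/12 mod 31. 12⁻¹ ≡ 13 (mod 31), so λ ≡ 1.
  x = λ² - 13 - 25 = 1 - 38 ≡ 25; y = λ·(13 - 25) - 14 ≡ 5. → (25, 5)
6P: (25, 5) + (25, 26): same x and y₁ ≡ -y₂, so the sum is 𝒪.
6P = 𝒪, so the order is 6.

6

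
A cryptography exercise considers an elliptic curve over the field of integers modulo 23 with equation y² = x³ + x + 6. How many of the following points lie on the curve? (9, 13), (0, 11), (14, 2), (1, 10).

(9, 13): 13² ≡ 8, rhs ≡ 8 → on.
(0, 11): 11² ≡ 6, rhs ≡ 6 → on.
(14, 2): 2² ≡ 4, rhs ≡ 4 → on.
(1, 10): 10² ≡ 8, rhs ≡ 8 → on.

4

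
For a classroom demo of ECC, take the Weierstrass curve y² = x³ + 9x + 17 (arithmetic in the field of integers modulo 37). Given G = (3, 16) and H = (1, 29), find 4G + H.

First 4G:
Double-and-add on 4 = (100)₂. Start with G = (3, 16) for the leading 1-bit.
double: tangent at (3, 16): λ = (3·3² + 9)/(2·16) ≡ 36/32. 32⁻¹ ≡ 22 (mod 37), so λ ≡ 36·22 ≡ 15.
  x = λ² - 3 - 3 = 225 - 6 ≡ 34; y = λ·(3 - 34) - 16 ≡ 0. → (34, 0)
double: (34, 0) + (34, 0): same x and y₁ ≡ -y₂, so the sum is O.
4G = O.
Finally 4G + H:
O + (1, 29) = (1, 29) (identity).

(1, 29)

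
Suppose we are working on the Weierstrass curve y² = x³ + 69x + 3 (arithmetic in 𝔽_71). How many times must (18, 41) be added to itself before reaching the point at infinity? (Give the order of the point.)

2P: tangent at (18, 41): λ = (3·18² + 69)/(2·41) ≡ 47/11. 11⁻¹ ≡ 13 (mod 71) since 11·13 = 143 ≡ 1, so λ ≡ 47·13 ≡ 43.
  x = λ² - 18 - 18 = 1849 - 36 ≡ 38; y = λ·(18 - 38) - 41 ≡ 22. → (38, 22)
3P: (38, 22) + (18, 41). λ = (41 - 22)/(18 - 38) ≡ 19/51 mod 71. 51⁻¹ ≡ 39 (mod 71), so λ ≡ 31.
  x = λ² - 38 - 18 = 961 - 56 ≡ 53; y = λ·(38 - 53) - 22 ≡ 10. → (53, 10)
4P: (53, 10) + (18, 41). λ = (41 - 10)/(18 - 53) ≡ 31/36 mod 71. 36⁻¹ ≡ 2 (mod 71) since 36·2 = 72 ≡ 1, so λ ≡ 62.
  x = λ² - 53 - 18 = 3844 - 71 ≡ 10; y = λ·(53 - 10) - 10 ≡ 29. → (10, 29)
5P: (10, 29) + (18, 41). λ = (41 - 29)/(18 - 10) ≡ 12/8 mod 71. 8⁻¹ ≡ 9 (mod 71) since 8·9 = 72 ≡ 1, so λ ≡ 37.
  x = λ² - 10 - 18 = 1369 - 28 ≡ 63; y = λ·(10 - 63) - 29 ≡ 69. → (63, 69)
6P: (63, 69) + (18, 41). λ = (41 - 69)/(18 - 63) ≡ 43/26 mod 71. 26⁻¹ ≡ 41 (mod 71) since 26·41 = 1066 ≡ 1, so λ ≡ 59.
  x = λ² - 63 - 18 = 3481 - 81 ≡ 63; y = λ·(63 - 63) - 69 ≡ 2. → (63, 2)
7P: (63, 2) + (18, 41). λ = (41 - 2)/(18 - 63) ≡ 39/26 mod 71. 26⁻¹ ≡ 41 (mod 71) since 26·41 = 1066 ≡ 1, so λ ≡ 37.
  x = λ² - 63 - 18 = 1369 - 81 ≡ 10; y = λ·(63 - 10) - 2 ≡ 42. → (10, 42)
8P: (10, 42) + (18, 41). λ = (41 - 42)/(18 - 10) ≡ 70/8 mod 71. 8⁻¹ ≡ 9 (mod 71), so λ ≡ 62.
  x = λ² - 10 - 18 = 3844 - 28 ≡ 53; y = λ·(10 - 53) - 42 ≡ 61. → (53, 61)
9P: (53, 61) + (18, 41). λ = (41 - 61)/(18 - 53) ≡ 51/36 mod 71. 36⁻¹ ≡ 2 (mod 71), so λ ≡ 31.
  x = λ² - 53 - 18 = 961 - 71 ≡ 38; y = λ·(53 - 38) - 61 ≡ 49. → (38, 49)
10P: (38, 49) + (18, 41). λ = (41 - 49)/(18 - 38) ≡ 63/51 mod 71. 51⁻¹ ≡ 39 (mod 71), so λ ≡ 43.
  x = λ² - 38 - 18 = 1849 - 56 ≡ 18; y = λ·(38 - 18) - 49 ≡ 30. → (18, 30)
11P: (18, 30) + (18, 41): same x and y₁ ≡ -y₂, so the sum is the point at infinity.
11P = the point at infinity, so the order is 11.

11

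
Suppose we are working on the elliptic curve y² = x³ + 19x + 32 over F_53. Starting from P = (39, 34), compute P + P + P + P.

Repeated addition: build up to 4P.
2P: tangent at (39, 34): λ = (3·39² + 19)/(2·34) ≡ 24/15. 15⁻¹ ≡ 46 (mod 53), so λ ≡ 24·46 ≡ 44.
  x = λ² - 39 - 39 = 1936 - 78 ≡ 3; y = λ·(39 - 3) - 34 ≡ 13. → (3, 13)
3P: (3, 13) + (39, 34). λ = (34 - 13)/(39 - 3) ≡ 21/36 mod 53. 36⁻¹ ≡ 28 (mod 53), so λ ≡ 5.
  x = λ² - 3 - 39 = 25 - 42 ≡ 36; y = λ·(3 - 36) - 13 ≡ 34. → (36, 34)
4P: (36, 34) + (39, 34). λ = (34 - 34)/(39 - 36) ≡ 0/3 mod 53. 3⁻¹ ≡ 18 (mod 53), so λ ≡ 0.
  x = λ² - 36 - 39 = 0 - 75 ≡ 31; y = λ·(36 - 31) - 34 ≡ 19. → (31, 19)

(31, 19)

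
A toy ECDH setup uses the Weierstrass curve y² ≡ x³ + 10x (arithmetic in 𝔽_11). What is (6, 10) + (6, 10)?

(4, 4)

tangent at (6, 10): λ = (3·6² + 10)/(2·10) ≡ 8/9. 9⁻¹ ≡ 5 (mod 11), so λ ≡ 8·5 ≡ 7.
  x = λ² - 6 - 6 = 49 - 12 ≡ 4; y = λ·(6 - 4) - 10 ≡ 4. → (4, 4)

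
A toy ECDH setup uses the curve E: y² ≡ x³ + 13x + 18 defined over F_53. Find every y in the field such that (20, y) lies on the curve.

x³ + 13x + 18 = 8278 ≡ 10 (mod 53).
Square roots of 10 mod 53: 13 and 40 (since 13² = 169 ≡ 10).

13, 40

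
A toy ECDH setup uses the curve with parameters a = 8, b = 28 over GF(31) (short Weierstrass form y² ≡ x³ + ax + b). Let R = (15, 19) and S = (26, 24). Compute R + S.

(23, 14)

(15, 19) + (26, 24). λ = (24 - 19)/(26 - 15) ≡ 5/11 mod 31. 11⁻¹ ≡ 17 (mod 31) since 11·17 = 187 ≡ 1, so λ ≡ 23.
  x = λ² - 15 - 26 = 529 - 41 ≡ 23; y = λ·(15 - 23) - 19 ≡ 14. → (23, 14)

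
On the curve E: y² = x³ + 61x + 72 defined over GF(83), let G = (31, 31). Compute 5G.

Double-and-add on 5 = (101)₂. Start with G = (31, 31) for the leading 1-bit.
double: tangent at (31, 31): λ = (3·31² + 61)/(2·31) ≡ 39/62. 62⁻¹ ≡ 79 (mod 83) since 62·79 = 4898 ≡ 1, so λ ≡ 39·79 ≡ 10.
  x = λ² - 31 - 31 = 100 - 62 ≡ 38; y = λ·(31 - 38) - 31 ≡ 65. → (38, 65)
double: tangent at (38, 65): λ = (3·38² + 61)/(2·65) ≡ 77/47. 47⁻¹ ≡ 53 (mod 83), so λ ≡ 77·53 ≡ 14.
  x = λ² - 38 - 38 = 196 - 76 ≡ 37; y = λ·(38 - 37) - 65 ≡ 32. → (37, 32)
add G: (37, 32) + (31, 31). λ = (31 - 32)/(31 - 37) ≡ 82/77 mod 83. 77⁻¹ ≡ 69 (mod 83) since 77·69 = 5313 ≡ 1, so λ ≡ 14.
  x = λ² - 37 - 31 = 196 - 68 ≡ 45; y = λ·(37 - 45) - 32 ≡ 22. → (45, 22)

(45, 22)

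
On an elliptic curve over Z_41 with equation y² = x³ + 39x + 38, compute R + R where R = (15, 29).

tangent at (15, 29): λ = (3·15² + 39)/(2·29) ≡ 17/17. 17⁻¹ ≡ 29 (mod 41), so λ ≡ 17·29 ≡ 1.
  x = λ² - 15 - 15 = 1 - 30 ≡ 12; y = λ·(15 - 12) - 29 ≡ 15. → (12, 15)

(12, 15)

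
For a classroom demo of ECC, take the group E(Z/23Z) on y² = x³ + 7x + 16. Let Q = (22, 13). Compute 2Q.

(8, 3)

tangent at (22, 13): λ = (3·22² + 7)/(2·13) ≡ 10/3. 3⁻¹ ≡ 8 (mod 23) since 3·8 = 24 ≡ 1, so λ ≡ 10·8 ≡ 11.
  x = λ² - 22 - 22 = 121 - 44 ≡ 8; y = λ·(22 - 8) - 13 ≡ 3. → (8, 3)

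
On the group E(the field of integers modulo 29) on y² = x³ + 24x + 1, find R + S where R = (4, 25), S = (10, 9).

(4, 25) + (10, 9). λ = (9 - 25)/(10 - 4) ≡ 13/6 mod 29. 6⁻¹ ≡ 5 (mod 29), so λ ≡ 7.
  x = λ² - 4 - 10 = 49 - 14 ≡ 6; y = λ·(4 - 6) - 25 ≡ 19. → (6, 19)

(6, 19)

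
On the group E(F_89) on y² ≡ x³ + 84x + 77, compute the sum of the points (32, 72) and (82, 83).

(68, 34)

(32, 72) + (82, 83). λ = (83 - 72)/(82 - 32) ≡ 11/50 mod 89. 50⁻¹ ≡ 73 (mod 89), so λ ≡ 2.
  x = λ² - 32 - 82 = 4 - 114 ≡ 68; y = λ·(32 - 68) - 72 ≡ 34. → (68, 34)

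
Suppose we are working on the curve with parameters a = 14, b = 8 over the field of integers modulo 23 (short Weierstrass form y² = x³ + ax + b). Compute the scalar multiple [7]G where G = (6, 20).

(0, 10)

Double-and-add on 7 = (111)₂. Start with G = (6, 20) for the leading 1-bit.
double: tangent at (6, 20): λ = (3·6² + 14)/(2·20) ≡ 7/17. 17⁻¹ ≡ 19 (mod 23), so λ ≡ 7·19 ≡ 18.
  x = λ² - 6 - 6 = 324 - 12 ≡ 13; y = λ·(6 - 13) - 20 ≡ 15. → (13, 15)
add G: (13, 15) + (6, 20). λ = (20 - 15)/(6 - 13) ≡ 5/16 mod 23. 16⁻¹ ≡ 13 (mod 23), so λ ≡ 19.
  x = λ² - 13 - 6 = 361 - 19 ≡ 20; y = λ·(13 - 20) - 15 ≡ 13. → (20, 13)
double: tangent at (20, 13): λ = (3·20² + 14)/(2·13) ≡ 18/3. 3⁻¹ ≡ 8 (mod 23) since 3·8 = 24 ≡ 1, so λ ≡ 18·8 ≡ 6.
  x = λ² - 20 - 20 = 36 - 40 ≡ 19; y = λ·(20 - 19) - 13 ≡ 16. → (19, 16)
add G: (19, 16) + (6, 20). λ = (20 - 16)/(6 - 19) ≡ 4/10 mod 23. 10⁻¹ ≡ 7 (mod 23), so λ ≡ 5.
  x = λ² - 19 - 6 = 25 - 25 ≡ 0; y = λ·(19 - 0) - 16 ≡ 10. → (0, 10)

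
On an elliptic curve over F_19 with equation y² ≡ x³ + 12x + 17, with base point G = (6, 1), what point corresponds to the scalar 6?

(7, 8)

Repeated addition: build up to 6G.
2G: tangent at (6, 1): λ = (3·6² + 12)/(2·1) ≡ 6/2. 2⁻¹ ≡ 10 (mod 19), so λ ≡ 6·10 ≡ 3.
  x = λ² - 6 - 6 = 9 - 12 ≡ 16; y = λ·(6 - 16) - 1 ≡ 7. → (16, 7)
3G: (16, 7) + (6, 1). λ = (1 - 7)/(6 - 16) ≡ 13/9 mod 19. 9⁻¹ ≡ 17 (mod 19), so λ ≡ 12.
  x = λ² - 16 - 6 = 144 - 22 ≡ 8; y = λ·(16 - 8) - 7 ≡ 13. → (8, 13)
4G: (8, 13) + (6, 1). λ = (1 - 13)/(6 - 8) ≡ 7/17 mod 19. 17⁻¹ ≡ 9 (mod 19) since 17·9 = 153 ≡ 1, so λ ≡ 6.
  x = λ² - 8 - 6 = 36 - 14 ≡ 3; y = λ·(8 - 3) - 13 ≡ 17. → (3, 17)
5G: (3, 17) + (6, 1). λ = (1 - 17)/(6 - 3) ≡ 3/3 mod 19. 3⁻¹ ≡ 13 (mod 19) since 3·13 = 39 ≡ 1, so λ ≡ 1.
  x = λ² - 3 - 6 = 1 - 9 ≡ 11; y = λ·(3 - 11) - 17 ≡ 13. → (11, 13)
6G: (11, 13) + (6, 1). λ = (1 - 13)/(6 - 11) ≡ 7/14 mod 19. 14⁻¹ ≡ 15 (mod 19), so λ ≡ 10.
  x = λ² - 11 - 6 = 100 - 17 ≡ 7; y = λ·(11 - 7) - 13 ≡ 8. → (7, 8)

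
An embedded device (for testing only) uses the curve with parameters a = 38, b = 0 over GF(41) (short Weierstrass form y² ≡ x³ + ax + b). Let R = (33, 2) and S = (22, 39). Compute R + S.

(19, 18)

(33, 2) + (22, 39). λ = (39 - 2)/(22 - 33) ≡ 37/30 mod 41. 30⁻¹ ≡ 26 (mod 41) since 30·26 = 780 ≡ 1, so λ ≡ 19.
  x = λ² - 33 - 22 = 361 - 55 ≡ 19; y = λ·(33 - 19) - 2 ≡ 18. → (19, 18)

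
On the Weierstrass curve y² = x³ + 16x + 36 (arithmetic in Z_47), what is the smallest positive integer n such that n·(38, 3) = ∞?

2P: tangent at (38, 3): λ = (3·38² + 16)/(2·3) ≡ 24/6. 6⁻¹ ≡ 8 (mod 47), so λ ≡ 24·8 ≡ 4.
  x = λ² - 38 - 38 = 16 - 76 ≡ 34; y = λ·(38 - 34) - 3 ≡ 13. → (34, 13)
3P: (34, 13) + (38, 3). λ = (3 - 13)/(38 - 34) ≡ 37/4 mod 47. 4⁻¹ ≡ 12 (mod 47) since 4·12 = 48 ≡ 1, so λ ≡ 21.
  x = λ² - 34 - 38 = 441 - 72 ≡ 40; y = λ·(34 - 40) - 13 ≡ 2. → (40, 2)
4P: (40, 2) + (38, 3). λ = (3 - 2)/(38 - 40) ≡ 1/45 mod 47. 45⁻¹ ≡ 23 (mod 47), so λ ≡ 23.
  x = λ² - 40 - 38 = 529 - 78 ≡ 28; y = λ·(40 - 28) - 2 ≡ 39. → (28, 39)
5P: (28, 39) + (38, 3). λ = (3 - 39)/(38 - 28) ≡ 11/10 mod 47. 10⁻¹ ≡ 33 (mod 47) since 10·33 = 330 ≡ 1, so λ ≡ 34.
  x = λ² - 28 - 38 = 1156 - 66 ≡ 9; y = λ·(28 - 9) - 39 ≡ 43. → (9, 43)
6P: (9, 43) + (38, 3). λ = (3 - 43)/(38 - 9) ≡ 7/29 mod 47. 29⁻¹ ≡ 13 (mod 47) since 29·13 = 377 ≡ 1, so λ ≡ 44.
  x = λ² - 9 - 38 = 1936 - 47 ≡ 9; y = λ·(9 - 9) - 43 ≡ 4. → (9, 4)
7P: (9, 4) + (38, 3). λ = (3 - 4)/(38 - 9) ≡ 46/29 mod 47. 29⁻¹ ≡ 13 (mod 47), so λ ≡ 34.
  x = λ² - 9 - 38 = 1156 - 47 ≡ 28; y = λ·(9 - 28) - 4 ≡ 8. → (28, 8)
8P: (28, 8) + (38, 3). λ = (3 - 8)/(38 - 28) ≡ 42/10 mod 47. 10⁻¹ ≡ 33 (mod 47) since 10·33 = 330 ≡ 1, so λ ≡ 23.
  x = λ² - 28 - 38 = 529 - 66 ≡ 40; y = λ·(28 - 40) - 8 ≡ 45. → (40, 45)
9P: (40, 45) + (38, 3). λ = (3 - 45)/(38 - 40) ≡ 5/45 mod 47. 45⁻¹ ≡ 23 (mod 47), so λ ≡ 21.
  x = λ² - 40 - 38 = 441 - 78 ≡ 34; y = λ·(40 - 34) - 45 ≡ 34. → (34, 34)
10P: (34, 34) + (38, 3). λ = (3 - 34)/(38 - 34) ≡ 16/4 mod 47. 4⁻¹ ≡ 12 (mod 47), so λ ≡ 4.
  x = λ² - 34 - 38 = 16 - 72 ≡ 38; y = λ·(34 - 38) - 34 ≡ 44. → (38, 44)
11P: (38, 44) + (38, 3): same x and y₁ ≡ -y₂, so the sum is ∞.
11P = ∞, so the order is 11.

11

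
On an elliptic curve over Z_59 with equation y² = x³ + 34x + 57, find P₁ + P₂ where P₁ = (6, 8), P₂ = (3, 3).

(20, 8)

(6, 8) + (3, 3). λ = (3 - 8)/(3 - 6) ≡ 54/56 mod 59. 56⁻¹ ≡ 39 (mod 59), so λ ≡ 41.
  x = λ² - 6 - 3 = 1681 - 9 ≡ 20; y = λ·(6 - 20) - 8 ≡ 8. → (20, 8)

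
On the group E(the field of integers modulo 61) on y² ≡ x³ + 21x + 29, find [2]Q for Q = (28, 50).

tangent at (28, 50): λ = (3·28² + 21)/(2·50) ≡ 55/39. 39⁻¹ ≡ 36 (mod 61) since 39·36 = 1404 ≡ 1, so λ ≡ 55·36 ≡ 28.
  x = λ² - 28 - 28 = 784 - 56 ≡ 57; y = λ·(28 - 57) - 50 ≡ 53. → (57, 53)

(57, 53)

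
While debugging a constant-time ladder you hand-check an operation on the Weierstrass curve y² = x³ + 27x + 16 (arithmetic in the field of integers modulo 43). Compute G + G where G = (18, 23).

tangent at (18, 23): λ = (3·18² + 27)/(2·23) ≡ 10/3. 3⁻¹ ≡ 29 (mod 43) since 3·29 = 87 ≡ 1, so λ ≡ 10·29 ≡ 32.
  x = λ² - 18 - 18 = 1024 - 36 ≡ 42; y = λ·(18 - 42) - 23 ≡ 26. → (42, 26)

(42, 26)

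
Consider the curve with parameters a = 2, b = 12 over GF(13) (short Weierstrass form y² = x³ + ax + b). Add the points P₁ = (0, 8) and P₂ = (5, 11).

(12, 3)

(0, 8) + (5, 11). λ = (11 - 8)/(5 - 0) ≡ 3/5 mod 13. 5⁻¹ ≡ 8 (mod 13) since 5·8 = 40 ≡ 1, so λ ≡ 11.
  x = λ² - 0 - 5 = 121 - 5 ≡ 12; y = λ·(0 - 12) - 8 ≡ 3. → (12, 3)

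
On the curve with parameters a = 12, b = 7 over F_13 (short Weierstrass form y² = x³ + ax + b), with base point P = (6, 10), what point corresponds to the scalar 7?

O

Repeated addition: build up to 7P.
2P: tangent at (6, 10): λ = (3·6² + 12)/(2·10) ≡ 3/7. 7⁻¹ ≡ 2 (mod 13) since 7·2 = 14 ≡ 1, so λ ≡ 3·2 ≡ 6.
  x = λ² - 6 - 6 = 36 - 12 ≡ 11; y = λ·(6 - 11) - 10 ≡ 12. → (11, 12)
3P: (11, 12) + (6, 10). λ = (10 - 12)/(6 - 11) ≡ 11/8 mod 13. 8⁻¹ ≡ 5 (mod 13), so λ ≡ 3.
  x = λ² - 11 - 6 = 9 - 17 ≡ 5; y = λ·(11 - 5) - 12 ≡ 6. → (5, 6)
4P: (5, 6) + (6, 10). λ = (10 - 6)/(6 - 5) ≡ 4/1 mod 13. 1⁻¹ ≡ 1 (mod 13), so λ ≡ 4.
  x = λ² - 5 - 6 = 16 - 11 ≡ 5; y = λ·(5 - 5) - 6 ≡ 7. → (5, 7)
5P: (5, 7) + (6, 10). λ = (10 - 7)/(6 - 5) ≡ 3/1 mod 13. 1⁻¹ ≡ 1 (mod 13) since 1·1 = 1 ≡ 1, so λ ≡ 3.
  x = λ² - 5 - 6 = 9 - 11 ≡ 11; y = λ·(5 - 11) - 7 ≡ 1. → (11, 1)
6P: (11, 1) + (6, 10). λ = (10 - 1)/(6 - 11) ≡ 9/8 mod 13. 8⁻¹ ≡ 5 (mod 13), so λ ≡ 6.
  x = λ² - 11 - 6 = 36 - 17 ≡ 6; y = λ·(11 - 6) - 1 ≡ 3. → (6, 3)
7P: (6, 3) + (6, 10): same x and y₁ ≡ -y₂, so the sum is O.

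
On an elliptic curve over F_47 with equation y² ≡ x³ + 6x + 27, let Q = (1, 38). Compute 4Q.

(4, 31)

Double-and-add on 4 = (100)₂. Start with Q = (1, 38) for the leading 1-bit.
double: tangent at (1, 38): λ = (3·1² + 6)/(2·38) ≡ 9/29. 29⁻¹ ≡ 13 (mod 47) since 29·13 = 377 ≡ 1, so λ ≡ 9·13 ≡ 23.
  x = λ² - 1 - 1 = 529 - 2 ≡ 10; y = λ·(1 - 10) - 38 ≡ 37. → (10, 37)
double: tangent at (10, 37): λ = (3·10² + 6)/(2·37) ≡ 24/27. 27⁻¹ ≡ 7 (mod 47) since 27·7 = 189 ≡ 1, so λ ≡ 24·7 ≡ 27.
  x = λ² - 10 - 10 = 729 - 20 ≡ 4; y = λ·(10 - 4) - 37 ≡ 31. → (4, 31)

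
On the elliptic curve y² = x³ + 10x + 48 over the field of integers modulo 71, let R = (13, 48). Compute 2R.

tangent at (13, 48): λ = (3·13² + 10)/(2·48) ≡ 20/25. 25⁻¹ ≡ 54 (mod 71), so λ ≡ 20·54 ≡ 15.
  x = λ² - 13 - 13 = 225 - 26 ≡ 57; y = λ·(13 - 57) - 48 ≡ 2. → (57, 2)

(57, 2)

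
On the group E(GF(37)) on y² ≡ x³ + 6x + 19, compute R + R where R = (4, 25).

(4, 12)

tangent at (4, 25): λ = (3·4² + 6)/(2·25) ≡ 17/13. 13⁻¹ ≡ 20 (mod 37) since 13·20 = 260 ≡ 1, so λ ≡ 17·20 ≡ 7.
  x = λ² - 4 - 4 = 49 - 8 ≡ 4; y = λ·(4 - 4) - 25 ≡ 12. → (4, 12)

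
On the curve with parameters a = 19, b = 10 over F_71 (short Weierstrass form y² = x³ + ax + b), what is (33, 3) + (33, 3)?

tangent at (33, 3): λ = (3·33² + 19)/(2·3) ≡ 20/6. 6⁻¹ ≡ 12 (mod 71), so λ ≡ 20·12 ≡ 27.
  x = λ² - 33 - 33 = 729 - 66 ≡ 24; y = λ·(33 - 24) - 3 ≡ 27. → (24, 27)

(24, 27)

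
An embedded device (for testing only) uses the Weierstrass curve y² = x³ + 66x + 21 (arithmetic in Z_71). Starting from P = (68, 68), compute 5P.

(53, 39)

Double-and-add on 5 = (101)₂. Start with P = (68, 68) for the leading 1-bit.
double: tangent at (68, 68): λ = (3·68² + 66)/(2·68) ≡ 22/65. 65⁻¹ ≡ 59 (mod 71), so λ ≡ 22·59 ≡ 20.
  x = λ² - 68 - 68 = 400 - 136 ≡ 51; y = λ·(68 - 51) - 68 ≡ 59. → (51, 59)
double: tangent at (51, 59): λ = (3·51² + 66)/(2·59) ≡ 59/47. 47⁻¹ ≡ 68 (mod 71), so λ ≡ 59·68 ≡ 36.
  x = λ² - 51 - 51 = 1296 - 102 ≡ 58; y = λ·(51 - 58) - 59 ≡ 44. → (58, 44)
add P: (58, 44) + (68, 68). λ = (68 - 44)/(68 - 58) ≡ 24/10 mod 71. 10⁻¹ ≡ 64 (mod 71), so λ ≡ 45.
  x = λ² - 58 - 68 = 2025 - 126 ≡ 53; y = λ·(58 - 53) - 44 ≡ 39. → (53, 39)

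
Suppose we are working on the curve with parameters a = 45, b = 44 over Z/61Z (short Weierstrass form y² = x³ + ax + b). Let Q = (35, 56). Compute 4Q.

(8, 1)

Double-and-add on 4 = (100)₂. Start with Q = (35, 56) for the leading 1-bit.
double: tangent at (35, 56): λ = (3·35² + 45)/(2·56) ≡ 60/51. 51⁻¹ ≡ 6 (mod 61), so λ ≡ 60·6 ≡ 55.
  x = λ² - 35 - 35 = 3025 - 70 ≡ 27; y = λ·(35 - 27) - 56 ≡ 18. → (27, 18)
double: tangent at (27, 18): λ = (3·27² + 45)/(2·18) ≡ 36/36. 36⁻¹ ≡ 39 (mod 61), so λ ≡ 36·39 ≡ 1.
  x = λ² - 27 - 27 = 1 - 54 ≡ 8; y = λ·(27 - 8) - 18 ≡ 1. → (8, 1)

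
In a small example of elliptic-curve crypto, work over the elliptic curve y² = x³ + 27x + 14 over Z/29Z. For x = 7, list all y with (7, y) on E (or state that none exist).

13, 16

x³ + 27x + 14 = 546 ≡ 24 (mod 29).
Square roots of 24 mod 29: 13 and 16 (since 13² = 169 ≡ 24).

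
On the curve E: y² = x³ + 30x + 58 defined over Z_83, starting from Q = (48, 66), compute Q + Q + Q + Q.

(22, 24)

Double-and-add on 4 = (100)₂. Start with Q = (48, 66) for the leading 1-bit.
double: tangent at (48, 66): λ = (3·48² + 30)/(2·66) ≡ 53/49. 49⁻¹ ≡ 61 (mod 83) since 49·61 = 2989 ≡ 1, so λ ≡ 53·61 ≡ 79.
  x = λ² - 48 - 48 = 6241 - 96 ≡ 3; y = λ·(48 - 3) - 66 ≡ 3. → (3, 3)
double: tangent at (3, 3): λ = (3·3² + 30)/(2·3) ≡ 57/6. 6⁻¹ ≡ 14 (mod 83) since 6·14 = 84 ≡ 1, so λ ≡ 57·14 ≡ 51.
  x = λ² - 3 - 3 = 2601 - 6 ≡ 22; y = λ·(3 - 22) - 3 ≡ 24. → (22, 24)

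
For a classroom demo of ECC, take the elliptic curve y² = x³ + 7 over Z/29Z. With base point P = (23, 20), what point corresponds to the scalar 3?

(11, 27)

Repeated addition: build up to 3P.
2P: tangent at (23, 20): λ = (3·23² + 0)/(2·20) ≡ 21/11. 11⁻¹ ≡ 8 (mod 29) since 11·8 = 88 ≡ 1, so λ ≡ 21·8 ≡ 23.
  x = λ² - 23 - 23 = 529 - 46 ≡ 19; y = λ·(23 - 19) - 20 ≡ 14. → (19, 14)
3P: (19, 14) + (23, 20). λ = (20 - 14)/(23 - 19) ≡ 6/4 mod 29. 4⁻¹ ≡ 22 (mod 29), so λ ≡ 16.
  x = λ² - 19 - 23 = 256 - 42 ≡ 11; y = λ·(19 - 11) - 14 ≡ 27. → (11, 27)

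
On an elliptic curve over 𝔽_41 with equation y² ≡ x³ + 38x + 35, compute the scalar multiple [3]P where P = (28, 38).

Repeated addition: build up to 3P.
2P: tangent at (28, 38): λ = (3·28² + 38)/(2·38) ≡ 12/35. 35⁻¹ ≡ 34 (mod 41) since 35·34 = 1190 ≡ 1, so λ ≡ 12·34 ≡ 39.
  x = λ² - 28 - 28 = 1521 - 56 ≡ 30; y = λ·(28 - 30) - 38 ≡ 7. → (30, 7)
3P: (30, 7) + (28, 38). λ = (38 - 7)/(28 - 30) ≡ 31/39 mod 41. 39⁻¹ ≡ 20 (mod 41), so λ ≡ 5.
  x = λ² - 30 - 28 = 25 - 58 ≡ 8; y = λ·(30 - 8) - 7 ≡ 21. → (8, 21)

(8, 21)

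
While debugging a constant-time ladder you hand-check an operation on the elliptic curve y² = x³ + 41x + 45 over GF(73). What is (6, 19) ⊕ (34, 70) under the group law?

(69, 67)

(6, 19) + (34, 70). λ = (70 - 19)/(34 - 6) ≡ 51/28 mod 73. 28⁻¹ ≡ 60 (mod 73), so λ ≡ 67.
  x = λ² - 6 - 34 = 4489 - 40 ≡ 69; y = λ·(6 - 69) - 19 ≡ 67. → (69, 67)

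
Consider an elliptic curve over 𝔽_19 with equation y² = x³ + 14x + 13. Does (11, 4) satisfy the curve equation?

y² = 4² ≡ 16; x³ + 14x + 13 = 1498 ≡ 16 (mod 19). 16 = 16.

yes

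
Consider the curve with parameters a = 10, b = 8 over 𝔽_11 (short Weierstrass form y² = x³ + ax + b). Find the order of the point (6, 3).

2P: tangent at (6, 3): λ = (3·6² + 10)/(2·3) ≡ 8/6. 6⁻¹ ≡ 2 (mod 11), so λ ≡ 8·2 ≡ 5.
  x = λ² - 6 - 6 = 25 - 12 ≡ 2; y = λ·(6 - 2) - 3 ≡ 6. → (2, 6)
3P: (2, 6) + (6, 3). λ = (3 - 6)/(6 - 2) ≡ 8/4 mod 11. 4⁻¹ ≡ 3 (mod 11), so λ ≡ 2.
  x = λ² - 2 - 6 = 4 - 8 ≡ 7; y = λ·(2 - 7) - 6 ≡ 6. → (7, 6)
4P: (7, 6) + (6, 3). λ = (3 - 6)/(6 - 7) ≡ 8/10 mod 11. 10⁻¹ ≡ 10 (mod 11) since 10·10 = 100 ≡ 1, so λ ≡ 3.
  x = λ² - 7 - 6 = 9 - 13 ≡ 7; y = λ·(7 - 7) - 6 ≡ 5. → (7, 5)
5P: (7, 5) + (6, 3). λ = (3 - 5)/(6 - 7) ≡ 9/10 mod 11. 10⁻¹ ≡ 10 (mod 11) since 10·10 = 100 ≡ 1, so λ ≡ 2.
  x = λ² - 7 - 6 = 4 - 13 ≡ 2; y = λ·(7 - 2) - 5 ≡ 5. → (2, 5)
6P: (2, 5) + (6, 3). λ = (3 - 5)/(6 - 2) ≡ 9/4 mod 11. 4⁻¹ ≡ 3 (mod 11), so λ ≡ 5.
  x = λ² - 2 - 6 = 25 - 8 ≡ 6; y = λ·(2 - 6) - 5 ≡ 8. → (6, 8)
7P: (6, 8) + (6, 3): same x and y₁ ≡ -y₂, so the sum is 𝒪.
7P = 𝒪, so the order is 7.

7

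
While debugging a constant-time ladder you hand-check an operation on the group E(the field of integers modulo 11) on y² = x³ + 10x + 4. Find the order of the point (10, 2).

5

2P: tangent at (10, 2): λ = (3·10² + 10)/(2·2) ≡ 2/4. 4⁻¹ ≡ 3 (mod 11), so λ ≡ 2·3 ≡ 6.
  x = λ² - 10 - 10 = 36 - 20 ≡ 5; y = λ·(10 - 5) - 2 ≡ 6. → (5, 6)
3P: (5, 6) + (10, 2). λ = (2 - 6)/(10 - 5) ≡ 7/5 mod 11. 5⁻¹ ≡ 9 (mod 11) since 5·9 = 45 ≡ 1, so λ ≡ 8.
  x = λ² - 5 - 10 = 64 - 15 ≡ 5; y = λ·(5 - 5) - 6 ≡ 5. → (5, 5)
4P: (5, 5) + (10, 2). λ = (2 - 5)/(10 - 5) ≡ 8/5 mod 11. 5⁻¹ ≡ 9 (mod 11), so λ ≡ 6.
  x = λ² - 5 - 10 = 36 - 15 ≡ 10; y = λ·(5 - 10) - 5 ≡ 9. → (10, 9)
5P: (10, 9) + (10, 2): same x and y₁ ≡ -y₂, so the sum is O.
5P = O, so the order is 5.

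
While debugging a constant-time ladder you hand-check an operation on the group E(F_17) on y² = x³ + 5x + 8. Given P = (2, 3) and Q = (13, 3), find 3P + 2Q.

First 3P:
Repeated addition: build up to 3P.
2P: tangent at (2, 3): λ = (3·2² + 5)/(2·3) ≡ 0/6. 6⁻¹ ≡ 3 (mod 17), so λ ≡ 0·3 ≡ 0.
  x = λ² - 2 - 2 = 0 - 4 ≡ 13; y = λ·(2 - 13) - 3 ≡ 14. → (13, 14)
3P: (13, 14) + (2, 3). λ = (3 - 14)/(2 - 13) ≡ 6/6 mod 17. 6⁻¹ ≡ 3 (mod 17), so λ ≡ 1.
  x = λ² - 13 - 2 = 1 - 15 ≡ 3; y = λ·(13 - 3) - 14 ≡ 13. → (3, 13)
3P = (3, 13).
Next 2Q:
Repeated addition: build up to 2Q.
2Q: tangent at (13, 3): λ = (3·13² + 5)/(2·3) ≡ 2/6. 6⁻¹ ≡ 3 (mod 17) since 6·3 = 18 ≡ 1, so λ ≡ 2·3 ≡ 6.
  x = λ² - 13 - 13 = 36 - 26 ≡ 10; y = λ·(13 - 10) - 3 ≡ 15. → (10, 15)
2Q = (10, 15).
Finally 3P + 2Q:
(3, 13) + (10, 15). λ = (15 - 13)/(10 - 3) ≡ 2/7 mod 17. 7⁻¹ ≡ 5 (mod 17) since 7·5 = 35 ≡ 1, so λ ≡ 10.
  x = λ² - 3 - 10 = 100 - 13 ≡ 2; y = λ·(3 - 2) - 13 ≡ 14. → (2, 14)

(2, 14)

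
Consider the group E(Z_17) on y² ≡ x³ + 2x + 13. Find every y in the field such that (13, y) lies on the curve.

x³ + 2x + 13 = 2236 ≡ 9 (mod 17).
Square roots of 9 mod 17: 3 and 14 (since 3² = 9 ≡ 9).

3, 14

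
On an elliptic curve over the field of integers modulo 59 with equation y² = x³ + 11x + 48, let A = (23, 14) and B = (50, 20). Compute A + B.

(13, 21)

(23, 14) + (50, 20). λ = (20 - 14)/(50 - 23) ≡ 6/27 mod 59. 27⁻¹ ≡ 35 (mod 59), so λ ≡ 33.
  x = λ² - 23 - 50 = 1089 - 73 ≡ 13; y = λ·(23 - 13) - 14 ≡ 21. → (13, 21)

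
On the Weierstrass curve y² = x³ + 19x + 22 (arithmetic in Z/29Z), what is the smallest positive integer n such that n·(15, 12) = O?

2P: tangent at (15, 12): λ = (3·15² + 19)/(2·12) ≡ 27/24. 24⁻¹ ≡ 23 (mod 29), so λ ≡ 27·23 ≡ 12.
  x = λ² - 15 - 15 = 144 - 30 ≡ 27; y = λ·(15 - 27) - 12 ≡ 18. → (27, 18)
3P: (27, 18) + (15, 12). λ = (12 - 18)/(15 - 27) ≡ 23/17 mod 29. 17⁻¹ ≡ 12 (mod 29), so λ ≡ 15.
  x = λ² - 27 - 15 = 225 - 42 ≡ 9; y = λ·(27 - 9) - 18 ≡ 20. → (9, 20)
4P: (9, 20) + (15, 12). λ = (12 - 20)/(15 - 9) ≡ 21/6 mod 29. 6⁻¹ ≡ 5 (mod 29) since 6·5 = 30 ≡ 1, so λ ≡ 18.
  x = λ² - 9 - 15 = 324 - 24 ≡ 10; y = λ·(9 - 10) - 20 ≡ 20. → (10, 20)
5P: (10, 20) + (15, 12). λ = (12 - 20)/(15 - 10) ≡ 21/5 mod 29. 5⁻¹ ≡ 6 (mod 29) since 5·6 = 30 ≡ 1, so λ ≡ 10.
  x = λ² - 10 - 15 = 100 - 25 ≡ 17; y = λ·(10 - 17) - 20 ≡ 26. → (17, 26)
6P: (17, 26) + (15, 12). λ = (12 - 26)/(15 - 17) ≡ 15/27 mod 29. 27⁻¹ ≡ 14 (mod 29), so λ ≡ 7.
  x = λ² - 17 - 15 = 49 - 32 ≡ 17; y = λ·(17 - 17) - 26 ≡ 3. → (17, 3)
7P: (17, 3) + (15, 12). λ = (12 - 3)/(15 - 17) ≡ 9/27 mod 29. 27⁻¹ ≡ 14 (mod 29), so λ ≡ 10.
  x = λ² - 17 - 15 = 100 - 32 ≡ 10; y = λ·(17 - 10) - 3 ≡ 9. → (10, 9)
8P: (10, 9) + (15, 12). λ = (12 - 9)/(15 - 10) ≡ 3/5 mod 29. 5⁻¹ ≡ 6 (mod 29), so λ ≡ 18.
  x = λ² - 10 - 15 = 324 - 25 ≡ 9; y = λ·(10 - 9) - 9 ≡ 9. → (9, 9)
9P: (9, 9) + (15, 12). λ = (12 - 9)/(15 - 9) ≡ 3/6 mod 29. 6⁻¹ ≡ 5 (mod 29) since 6·5 = 30 ≡ 1, so λ ≡ 15.
  x = λ² - 9 - 15 = 225 - 24 ≡ 27; y = λ·(9 - 27) - 9 ≡ 11. → (27, 11)
10P: (27, 11) + (15, 12). λ = (12 - 11)/(15 - 27) ≡ 1/17 mod 29. 17⁻¹ ≡ 12 (mod 29), so λ ≡ 12.
  x = λ² - 27 - 15 = 144 - 42 ≡ 15; y = λ·(27 - 15) - 11 ≡ 17. → (15, 17)
11P: (15, 17) + (15, 12): same x and y₁ ≡ -y₂, so the sum is O.
11P = O, so the order is 11.

11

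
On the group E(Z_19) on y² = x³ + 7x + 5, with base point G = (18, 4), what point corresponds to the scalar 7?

Repeated addition: build up to 7G.
2G: tangent at (18, 4): λ = (3·18² + 7)/(2·4) ≡ 10/8. 8⁻¹ ≡ 12 (mod 19), so λ ≡ 10·12 ≡ 6.
  x = λ² - 18 - 18 = 36 - 36 ≡ 0; y = λ·(18 - 0) - 4 ≡ 9. → (0, 9)
3G: (0, 9) + (18, 4). λ = (4 - 9)/(18 - 0) ≡ 14/18 mod 19. 18⁻¹ ≡ 18 (mod 19), so λ ≡ 5.
  x = λ² - 0 - 18 = 25 - 18 ≡ 7; y = λ·(0 - 7) - 9 ≡ 13. → (7, 13)
4G: (7, 13) + (18, 4). λ = (4 - 13)/(18 - 7) ≡ 10/11 mod 19. 11⁻¹ ≡ 7 (mod 19), so λ ≡ 13.
  x = λ² - 7 - 18 = 169 - 25 ≡ 11; y = λ·(7 - 11) - 13 ≡ 11. → (11, 11)
5G: (11, 11) + (18, 4). λ = (4 - 11)/(18 - 11) ≡ 12/7 mod 19. 7⁻¹ ≡ 11 (mod 19) since 7·11 = 77 ≡ 1, so λ ≡ 18.
  x = λ² - 11 - 18 = 324 - 29 ≡ 10; y = λ·(11 - 10) - 11 ≡ 7. → (10, 7)
6G: (10, 7) + (18, 4). λ = (4 - 7)/(18 - 10) ≡ 16/8 mod 19. 8⁻¹ ≡ 12 (mod 19) since 8·12 = 96 ≡ 1, so λ ≡ 2.
  x = λ² - 10 - 18 = 4 - 28 ≡ 14; y = λ·(10 - 14) - 7 ≡ 4. → (14, 4)
7G: (14, 4) + (18, 4). λ = (4 - 4)/(18 - 14) ≡ 0/4 mod 19. 4⁻¹ ≡ 5 (mod 19) since 4·5 = 20 ≡ 1, so λ ≡ 0.
  x = λ² - 14 - 18 = 0 - 32 ≡ 6; y = λ·(14 - 6) - 4 ≡ 15. → (6, 15)

(6, 15)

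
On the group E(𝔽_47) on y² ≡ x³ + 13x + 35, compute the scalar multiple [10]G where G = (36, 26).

(14, 0)

Double-and-add on 10 = (1010)₂. Start with G = (36, 26) for the leading 1-bit.
double: tangent at (36, 26): λ = (3·36² + 13)/(2·26) ≡ 0/5. 5⁻¹ ≡ 19 (mod 47), so λ ≡ 0·19 ≡ 0.
  x = λ² - 36 - 36 = 0 - 72 ≡ 22; y = λ·(36 - 22) - 26 ≡ 21. → (22, 21)
double: tangent at (22, 21): λ = (3·22² + 13)/(2·21) ≡ 8/42. 42⁻¹ ≡ 28 (mod 47), so λ ≡ 8·28 ≡ 36.
  x = λ² - 22 - 22 = 1296 - 44 ≡ 30; y = λ·(22 - 30) - 21 ≡ 20. → (30, 20)
add G: (30, 20) + (36, 26). λ = (26 - 20)/(36 - 30) ≡ 6/6 mod 47. 6⁻¹ ≡ 8 (mod 47) since 6·8 = 48 ≡ 1, so λ ≡ 1.
  x = λ² - 30 - 36 = 1 - 66 ≡ 29; y = λ·(30 - 29) - 20 ≡ 28. → (29, 28)
double: tangent at (29, 28): λ = (3·29² + 13)/(2·28) ≡ 45/9. 9⁻¹ ≡ 21 (mod 47), so λ ≡ 45·21 ≡ 5.
  x = λ² - 29 - 29 = 25 - 58 ≡ 14; y = λ·(29 - 14) - 28 ≡ 0. → (14, 0)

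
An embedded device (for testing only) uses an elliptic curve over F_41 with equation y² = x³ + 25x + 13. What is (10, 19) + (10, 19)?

(22, 10)

tangent at (10, 19): λ = (3·10² + 25)/(2·19) ≡ 38/38. 38⁻¹ ≡ 27 (mod 41), so λ ≡ 38·27 ≡ 1.
  x = λ² - 10 - 10 = 1 - 20 ≡ 22; y = λ·(10 - 22) - 19 ≡ 10. → (22, 10)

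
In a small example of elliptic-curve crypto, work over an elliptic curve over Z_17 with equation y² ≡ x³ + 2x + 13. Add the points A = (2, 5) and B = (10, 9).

(1, 4)

(2, 5) + (10, 9). λ = (9 - 5)/(10 - 2) ≡ 4/8 mod 17. 8⁻¹ ≡ 15 (mod 17) since 8·15 = 120 ≡ 1, so λ ≡ 9.
  x = λ² - 2 - 10 = 81 - 12 ≡ 1; y = λ·(2 - 1) - 5 ≡ 4. → (1, 4)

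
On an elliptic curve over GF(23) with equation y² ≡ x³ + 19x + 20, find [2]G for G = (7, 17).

(17, 14)

tangent at (7, 17): λ = (3·7² + 19)/(2·17) ≡ 5/11. 11⁻¹ ≡ 21 (mod 23), so λ ≡ 5·21 ≡ 13.
  x = λ² - 7 - 7 = 169 - 14 ≡ 17; y = λ·(7 - 17) - 17 ≡ 14. → (17, 14)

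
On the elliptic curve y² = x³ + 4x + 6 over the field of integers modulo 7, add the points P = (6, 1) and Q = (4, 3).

(5, 5)

(6, 1) + (4, 3). λ = (3 - 1)/(4 - 6) ≡ 2/5 mod 7. 5⁻¹ ≡ 3 (mod 7), so λ ≡ 6.
  x = λ² - 6 - 4 = 36 - 10 ≡ 5; y = λ·(6 - 5) - 1 ≡ 5. → (5, 5)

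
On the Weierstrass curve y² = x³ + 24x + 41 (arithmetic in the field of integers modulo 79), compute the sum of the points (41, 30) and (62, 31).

(43, 0)

(41, 30) + (62, 31). λ = (31 - 30)/(62 - 41) ≡ 1/21 mod 79. 21⁻¹ ≡ 64 (mod 79), so λ ≡ 64.
  x = λ² - 41 - 62 = 4096 - 103 ≡ 43; y = λ·(41 - 43) - 30 ≡ 0. → (43, 0)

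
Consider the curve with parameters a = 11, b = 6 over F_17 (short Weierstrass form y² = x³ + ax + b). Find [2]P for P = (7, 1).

(5, 4)

tangent at (7, 1): λ = (3·7² + 11)/(2·1) ≡ 5/2. 2⁻¹ ≡ 9 (mod 17) since 2·9 = 18 ≡ 1, so λ ≡ 5·9 ≡ 11.
  x = λ² - 7 - 7 = 121 - 14 ≡ 5; y = λ·(7 - 5) - 1 ≡ 4. → (5, 4)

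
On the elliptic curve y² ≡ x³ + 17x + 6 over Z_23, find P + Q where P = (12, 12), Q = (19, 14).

(1, 1)

(12, 12) + (19, 14). λ = (14 - 12)/(19 - 12) ≡ 2/7 mod 23. 7⁻¹ ≡ 10 (mod 23) since 7·10 = 70 ≡ 1, so λ ≡ 20.
  x = λ² - 12 - 19 = 400 - 31 ≡ 1; y = λ·(12 - 1) - 12 ≡ 1. → (1, 1)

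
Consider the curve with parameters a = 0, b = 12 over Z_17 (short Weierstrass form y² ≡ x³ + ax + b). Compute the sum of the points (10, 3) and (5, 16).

(10, 3) + (5, 16). λ = (16 - 3)/(5 - 10) ≡ 13/12 mod 17. 12⁻¹ ≡ 10 (mod 17) since 12·10 = 120 ≡ 1, so λ ≡ 11.
  x = λ² - 10 - 5 = 121 - 15 ≡ 4; y = λ·(10 - 4) - 3 ≡ 12. → (4, 12)

(4, 12)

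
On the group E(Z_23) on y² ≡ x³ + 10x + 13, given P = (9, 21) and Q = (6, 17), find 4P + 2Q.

First 4P:
Repeated addition: build up to 4P.
2P: tangent at (9, 21): λ = (3·9² + 10)/(2·21) ≡ 0/19. 19⁻¹ ≡ 17 (mod 23), so λ ≡ 0·17 ≡ 0.
  x = λ² - 9 - 9 = 0 - 18 ≡ 5; y = λ·(9 - 5) - 21 ≡ 2. → (5, 2)
3P: (5, 2) + (9, 21). λ = (21 - 2)/(9 - 5) ≡ 19/4 mod 23. 4⁻¹ ≡ 6 (mod 23) since 4·6 = 24 ≡ 1, so λ ≡ 22.
  x = λ² - 5 - 9 = 484 - 14 ≡ 10; y = λ·(5 - 10) - 2 ≡ 3. → (10, 3)
4P: (10, 3) + (9, 21). λ = (21 - 3)/(9 - 10) ≡ 18/22 mod 23. 22⁻¹ ≡ 22 (mod 23), so λ ≡ 5.
  x = λ² - 10 - 9 = 25 - 19 ≡ 6; y = λ·(10 - 6) - 3 ≡ 17. → (6, 17)
4P = (6, 17).
Next 2Q:
Repeated addition: build up to 2Q.
2Q: tangent at (6, 17): λ = (3·6² + 10)/(2·17) ≡ 3/11. 11⁻¹ ≡ 21 (mod 23), so λ ≡ 3·21 ≡ 17.
  x = λ² - 6 - 6 = 289 - 12 ≡ 1; y = λ·(6 - 1) - 17 ≡ 22. → (1, 22)
2Q = (1, 22).
Finally 4P + 2Q:
(6, 17) + (1, 22). λ = (22 - 17)/(1 - 6) ≡ 5/18 mod 23. 18⁻¹ ≡ 9 (mod 23), so λ ≡ 22.
  x = λ² - 6 - 1 = 484 - 7 ≡ 17; y = λ·(6 - 17) - 17 ≡ 17. → (17, 17)

(17, 17)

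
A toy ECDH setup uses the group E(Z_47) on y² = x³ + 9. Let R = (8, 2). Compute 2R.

tangent at (8, 2): λ = (3·8² + 0)/(2·2) ≡ 4/4. 4⁻¹ ≡ 12 (mod 47) since 4·12 = 48 ≡ 1, so λ ≡ 4·12 ≡ 1.
  x = λ² - 8 - 8 = 1 - 16 ≡ 32; y = λ·(8 - 32) - 2 ≡ 21. → (32, 21)

(32, 21)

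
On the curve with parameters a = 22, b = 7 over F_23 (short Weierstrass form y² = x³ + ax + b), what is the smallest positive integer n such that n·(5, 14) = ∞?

2P: tangent at (5, 14): λ = (3·5² + 22)/(2·14) ≡ 5/5. 5⁻¹ ≡ 14 (mod 23), so λ ≡ 5·14 ≡ 1.
  x = λ² - 5 - 5 = 1 - 10 ≡ 14; y = λ·(5 - 14) - 14 ≡ 0. → (14, 0)
3P: (14, 0) + (5, 14). λ = (14 - 0)/(5 - 14) ≡ 14/14 mod 23. 14⁻¹ ≡ 5 (mod 23), so λ ≡ 1.
  x = λ² - 14 - 5 = 1 - 19 ≡ 5; y = λ·(14 - 5) - 0 ≡ 9. → (5, 9)
4P: (5, 9) + (5, 14): same x and y₁ ≡ -y₂, so the sum is ∞.
4P = ∞, so the order is 4.

4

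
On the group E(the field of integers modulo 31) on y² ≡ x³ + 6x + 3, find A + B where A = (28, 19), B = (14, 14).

(7, 4)

(28, 19) + (14, 14). λ = (14 - 19)/(14 - 28) ≡ 26/17 mod 31. 17⁻¹ ≡ 11 (mod 31) since 17·11 = 187 ≡ 1, so λ ≡ 7.
  x = λ² - 28 - 14 = 49 - 42 ≡ 7; y = λ·(28 - 7) - 19 ≡ 4. → (7, 4)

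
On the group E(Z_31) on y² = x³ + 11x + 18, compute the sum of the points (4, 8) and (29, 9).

(4, 8) + (29, 9). λ = (9 - 8)/(29 - 4) ≡ 1/25 mod 31. 25⁻¹ ≡ 5 (mod 31) since 25·5 = 125 ≡ 1, so λ ≡ 5.
  x = λ² - 4 - 29 = 25 - 33 ≡ 23; y = λ·(4 - 23) - 8 ≡ 21. → (23, 21)

(23, 21)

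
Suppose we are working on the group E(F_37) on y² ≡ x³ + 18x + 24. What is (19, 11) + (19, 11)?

(26, 7)

tangent at (19, 11): λ = (3·19² + 18)/(2·11) ≡ 28/22. 22⁻¹ ≡ 32 (mod 37), so λ ≡ 28·32 ≡ 8.
  x = λ² - 19 - 19 = 64 - 38 ≡ 26; y = λ·(19 - 26) - 11 ≡ 7. → (26, 7)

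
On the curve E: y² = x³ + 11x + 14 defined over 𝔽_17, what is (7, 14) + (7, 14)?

tangent at (7, 14): λ = (3·7² + 11)/(2·14) ≡ 5/11. 11⁻¹ ≡ 14 (mod 17) since 11·14 = 154 ≡ 1, so λ ≡ 5·14 ≡ 2.
  x = λ² - 7 - 7 = 4 - 14 ≡ 7; y = λ·(7 - 7) - 14 ≡ 3. → (7, 3)

(7, 3)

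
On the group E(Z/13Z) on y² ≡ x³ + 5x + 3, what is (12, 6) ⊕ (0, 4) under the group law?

(12, 6) + (0, 4). λ = (4 - 6)/(0 - 12) ≡ 11/1 mod 13. 1⁻¹ ≡ 1 (mod 13), so λ ≡ 11.
  x = λ² - 12 - 0 = 121 - 12 ≡ 5; y = λ·(12 - 5) - 6 ≡ 6. → (5, 6)

(5, 6)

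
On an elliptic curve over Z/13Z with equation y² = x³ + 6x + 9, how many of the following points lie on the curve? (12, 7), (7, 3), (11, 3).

(12, 7): 7² ≡ 10, rhs ≡ 2 → off.
(7, 3): 3² ≡ 9, rhs ≡ 4 → off.
(11, 3): 3² ≡ 9, rhs ≡ 2 → off.

0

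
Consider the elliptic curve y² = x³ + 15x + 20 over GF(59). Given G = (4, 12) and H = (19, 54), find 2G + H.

First 2G:
Repeated addition: build up to 2G.
2G: tangent at (4, 12): λ = (3·4² + 15)/(2·12) ≡ 4/24. 24⁻¹ ≡ 32 (mod 59) since 24·32 = 768 ≡ 1, so λ ≡ 4·32 ≡ 10.
  x = λ² - 4 - 4 = 100 - 8 ≡ 33; y = λ·(4 - 33) - 12 ≡ 52. → (33, 52)
2G = (33, 52).
Finally 2G + H:
(33, 52) + (19, 54). λ = (54 - 52)/(19 - 33) ≡ 2/45 mod 59. 45⁻¹ ≡ 21 (mod 59), so λ ≡ 42.
  x = λ² - 33 - 19 = 1764 - 52 ≡ 1; y = λ·(33 - 1) - 52 ≡ 53. → (1, 53)

(1, 53)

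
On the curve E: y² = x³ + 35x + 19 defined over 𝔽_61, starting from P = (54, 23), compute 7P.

Double-and-add on 7 = (111)₂. Start with P = (54, 23) for the leading 1-bit.
double: tangent at (54, 23): λ = (3·54² + 35)/(2·23) ≡ 60/46. 46⁻¹ ≡ 4 (mod 61), so λ ≡ 60·4 ≡ 57.
  x = λ² - 54 - 54 = 3249 - 108 ≡ 30; y = λ·(54 - 30) - 23 ≡ 3. → (30, 3)
add P: (30, 3) + (54, 23). λ = (23 - 3)/(54 - 30) ≡ 20/24 mod 61. 24⁻¹ ≡ 28 (mod 61), so λ ≡ 11.
  x = λ² - 30 - 54 = 121 - 84 ≡ 37; y = λ·(30 - 37) - 3 ≡ 42. → (37, 42)
double: tangent at (37, 42): λ = (3·37² + 35)/(2·42) ≡ 55/23. 23⁻¹ ≡ 8 (mod 61) since 23·8 = 184 ≡ 1, so λ ≡ 55·8 ≡ 13.
  x = λ² - 37 - 37 = 169 - 74 ≡ 34; y = λ·(37 - 34) - 42 ≡ 58. → (34, 58)
add P: (34, 58) + (54, 23). λ = (23 - 58)/(54 - 34) ≡ 26/20 mod 61. 20⁻¹ ≡ 58 (mod 61), so λ ≡ 44.
  x = λ² - 34 - 54 = 1936 - 88 ≡ 18; y = λ·(34 - 18) - 58 ≡ 36. → (18, 36)

(18, 36)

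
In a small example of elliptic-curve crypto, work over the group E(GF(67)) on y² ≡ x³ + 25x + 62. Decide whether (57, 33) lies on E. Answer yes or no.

y² = 33² ≡ 17; x³ + 25x + 62 = 186680 ≡ 18 (mod 67). 17 ≠ 18.

no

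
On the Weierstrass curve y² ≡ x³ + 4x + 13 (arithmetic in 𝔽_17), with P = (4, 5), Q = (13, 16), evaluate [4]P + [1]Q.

First 4P:
Repeated addition: build up to 4P.
2P: tangent at (4, 5): λ = (3·4² + 4)/(2·5) ≡ 1/10. 10⁻¹ ≡ 12 (mod 17), so λ ≡ 1·12 ≡ 12.
  x = λ² - 4 - 4 = 144 - 8 ≡ 0; y = λ·(4 - 0) - 5 ≡ 9. → (0, 9)
3P: (0, 9) + (4, 5). λ = (5 - 9)/(4 - 0) ≡ 13/4 mod 17. 4⁻¹ ≡ 13 (mod 17), so λ ≡ 16.
  x = λ² - 0 - 4 = 256 - 4 ≡ 14; y = λ·(0 - 14) - 9 ≡ 5. → (14, 5)
4P: (14, 5) + (4, 5). λ = (5 - 5)/(4 - 14) ≡ 0/7 mod 17. 7⁻¹ ≡ 5 (mod 17), so λ ≡ 0.
  x = λ² - 14 - 4 = 0 - 18 ≡ 16; y = λ·(14 - 16) - 5 ≡ 12. → (16, 12)
4P = (16, 12).
Finally 4P + Q:
(16, 12) + (13, 16). λ = (16 - 12)/(13 - 16) ≡ 4/14 mod 17. 14⁻¹ ≡ 11 (mod 17) since 14·11 = 154 ≡ 1, so λ ≡ 10.
  x = λ² - 16 - 13 = 100 - 29 ≡ 3; y = λ·(16 - 3) - 12 ≡ 16. → (3, 16)

(3, 16)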